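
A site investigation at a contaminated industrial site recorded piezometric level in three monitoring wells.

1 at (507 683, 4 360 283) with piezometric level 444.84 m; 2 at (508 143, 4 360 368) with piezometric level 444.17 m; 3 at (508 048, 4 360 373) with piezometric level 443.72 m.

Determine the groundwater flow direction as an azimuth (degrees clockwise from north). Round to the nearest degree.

353°

Taking 1 as reference: 2−1 = (460, 85, -0.67); 3−1 = (365, 90, -1.12).
Determinant of the coordinate differences = 460·90 − 365·85 = 10375.
∂h/∂x = [(-0.67)·90 − (-1.12)·85] / 10375 = +0.003364
∂h/∂y = [460·(-1.12) − 365·(-0.67)] / 10375 = -0.02609
Flow direction (−∇h) has components (-0.003364 E, +0.02609 N).
Azimuth = atan2(E, N) = atan2(-0.003364, +0.02609) = 352.7° ≈ 353°.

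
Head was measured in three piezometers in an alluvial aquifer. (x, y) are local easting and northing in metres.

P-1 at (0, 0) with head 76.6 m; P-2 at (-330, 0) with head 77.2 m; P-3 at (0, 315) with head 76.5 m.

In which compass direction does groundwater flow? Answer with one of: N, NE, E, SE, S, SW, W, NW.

∂h/∂x = (77.2 − 76.6) / (-330 − 0) = -0.001818
∂h/∂y = (76.5 − 76.6) / (315 − 0) = -0.0003175
Flow = −∇h = (+0.001818 east, +0.0003175 north), which points east.

E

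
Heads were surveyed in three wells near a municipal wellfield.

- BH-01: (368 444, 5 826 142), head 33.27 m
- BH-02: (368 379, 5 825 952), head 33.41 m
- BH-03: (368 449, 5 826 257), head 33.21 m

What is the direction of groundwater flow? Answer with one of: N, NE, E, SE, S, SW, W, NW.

NE

Taking BH-01 as reference: BH-02−BH-01 = (-65, -190, +0.14); BH-03−BH-01 = (5, 115, -0.06).
Determinant of the coordinate differences = (-65)·115 − 5·(-190) = -6525.
∂h/∂x = [(+0.14)·115 − (-0.06)·(-190)] / -6525 = -0.0007203
∂h/∂y = [(-65)·(-0.06) − 5·(+0.14)] / -6525 = -0.0004904
Flow = −∇h = (+0.0007203 east, +0.0004904 north), which points northeast.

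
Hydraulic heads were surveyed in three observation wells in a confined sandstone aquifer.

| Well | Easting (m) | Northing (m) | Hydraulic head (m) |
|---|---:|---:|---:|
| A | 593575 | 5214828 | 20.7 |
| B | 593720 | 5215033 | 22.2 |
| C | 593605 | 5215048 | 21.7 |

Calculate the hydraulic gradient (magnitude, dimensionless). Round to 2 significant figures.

Differences from A: to B (Δx, Δy, Δh) = (145, 205, +1.5); to C = (30, 220, +1.0).
Determinant of the coordinate differences = 145·220 − 30·205 = 25750.
∂h/∂x = [(+1.5)·220 − (+1.0)·205] / 25750 = +0.004854
∂h/∂y = [145·(+1.0) − 30·(+1.5)] / 25750 = +0.003883
|∇h| = √(0.004854² + 0.003883²) = 0.006216

0.0062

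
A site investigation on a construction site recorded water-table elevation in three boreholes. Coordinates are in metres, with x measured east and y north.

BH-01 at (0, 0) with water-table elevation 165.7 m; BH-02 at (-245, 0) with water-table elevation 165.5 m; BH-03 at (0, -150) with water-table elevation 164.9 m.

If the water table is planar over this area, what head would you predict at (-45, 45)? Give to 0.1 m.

165.9 m

∂h/∂x = (165.5 − 165.7) / (-245 − 0) = +0.0008163
∂h/∂y = (164.9 − 165.7) / (-150 − 0) = +0.005333
h(-45, 45) = 165.7 + (+0.0008163)·(-45) + (+0.005333)·(45) = 165.7 -0.037 +0.240 = 165.903 m.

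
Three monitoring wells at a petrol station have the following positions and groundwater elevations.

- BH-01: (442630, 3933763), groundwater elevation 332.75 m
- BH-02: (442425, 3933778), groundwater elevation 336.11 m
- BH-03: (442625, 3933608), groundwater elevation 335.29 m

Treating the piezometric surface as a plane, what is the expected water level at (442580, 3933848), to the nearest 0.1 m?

332.3 m

With h = a·x + b·y + c and BH-01 as origin, the differences give:
  (-205)·a + 15·b = +3.36
  (-5)·a + (-155)·b = +2.54
Eliminate b (×(-155) and ×15, subtract): 31850·a = -558.900 → a = ∂h/∂x = -0.01755
Back-substitute: b = ∂h/∂y = -0.01582.
h(442580, 3933848) = 332.75 + (-0.01755)·(-50) + (-0.01582)·(85) = 332.75 +0.877 -1.345 = 332.283 m.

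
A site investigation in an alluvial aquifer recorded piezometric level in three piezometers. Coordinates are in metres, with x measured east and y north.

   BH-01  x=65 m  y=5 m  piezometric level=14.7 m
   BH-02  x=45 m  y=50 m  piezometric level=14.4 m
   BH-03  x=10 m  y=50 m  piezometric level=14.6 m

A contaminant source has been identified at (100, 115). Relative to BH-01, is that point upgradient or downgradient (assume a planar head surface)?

downgradient

Three-point gradient (reference BH-01): Δ to BH-02 = (-20, 45, -0.3), Δ to BH-03 = (-55, 45, -0.1).
∂h/∂x = -0.005714, ∂h/∂y = -0.009206 (det = 1575).
Head at (100, 115) = 14.7 + (-0.005714)·(35) + (-0.009206)·(110) = 13.49 m.
That is lower than the 14.7 m at BH-01, so the point is downgradient.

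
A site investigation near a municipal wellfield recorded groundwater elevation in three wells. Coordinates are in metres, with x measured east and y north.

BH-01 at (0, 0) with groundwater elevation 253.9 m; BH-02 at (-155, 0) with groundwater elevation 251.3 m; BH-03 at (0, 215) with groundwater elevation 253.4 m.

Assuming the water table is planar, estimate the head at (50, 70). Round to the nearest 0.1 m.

254.6 m

∂h/∂x = (251.3 − 253.9) / (-155 − 0) = +0.01677
∂h/∂y = (253.4 − 253.9) / (215 − 0) = -0.002326
h(50, 70) = 253.9 + (+0.01677)·(50) + (-0.002326)·(70) = 253.9 +0.839 -0.163 = 254.576 m.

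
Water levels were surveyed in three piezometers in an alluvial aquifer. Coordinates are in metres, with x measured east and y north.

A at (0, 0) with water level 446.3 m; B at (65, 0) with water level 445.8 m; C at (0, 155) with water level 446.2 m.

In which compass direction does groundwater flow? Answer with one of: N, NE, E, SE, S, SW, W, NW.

E

∂h/∂x = (445.8 − 446.3) / (65 − 0) = -0.007692
∂h/∂y = (446.2 − 446.3) / (155 − 0) = -0.0006452
Flow = −∇h = (+0.007692 east, +0.0006452 north), which points east.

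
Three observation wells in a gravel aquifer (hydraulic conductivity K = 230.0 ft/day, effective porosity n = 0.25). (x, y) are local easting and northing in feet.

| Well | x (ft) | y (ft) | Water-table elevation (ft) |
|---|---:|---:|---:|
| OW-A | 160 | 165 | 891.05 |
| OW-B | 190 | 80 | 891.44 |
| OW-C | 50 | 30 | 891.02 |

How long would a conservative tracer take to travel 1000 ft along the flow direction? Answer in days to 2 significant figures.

210 days

Three-point gradient (reference OW-A): Δ to OW-B = (30, -85, +0.39), Δ to OW-C = (-110, -135, -0.03).
∂h/∂x = +0.004119, ∂h/∂y = -0.003134 (det = -13400).
|∇h| = √(0.004119² + -0.003134²) = 0.005176
Seepage velocity v = K·i/n = 230.0 × 0.005176 / 0.25 = 4.762 ft/day.
t = 1000 / 4.762 = 210 days.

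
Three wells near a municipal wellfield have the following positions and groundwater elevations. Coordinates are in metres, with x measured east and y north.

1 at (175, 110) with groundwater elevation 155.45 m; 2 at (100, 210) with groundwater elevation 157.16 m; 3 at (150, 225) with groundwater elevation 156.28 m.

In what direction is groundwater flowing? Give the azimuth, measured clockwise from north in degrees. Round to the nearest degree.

100°

Three-point gradient (reference 1): Δ to 2 = (-75, 100, +1.71), Δ to 3 = (-25, 115, +0.83).
∂h/∂x = -0.01856, ∂h/∂y = +0.003184 (det = -6125).
Flow direction (−∇h) has components (+0.01856 E, -0.003184 N).
Azimuth = atan2(E, N) = atan2(+0.01856, -0.003184) = 99.7° ≈ 100°.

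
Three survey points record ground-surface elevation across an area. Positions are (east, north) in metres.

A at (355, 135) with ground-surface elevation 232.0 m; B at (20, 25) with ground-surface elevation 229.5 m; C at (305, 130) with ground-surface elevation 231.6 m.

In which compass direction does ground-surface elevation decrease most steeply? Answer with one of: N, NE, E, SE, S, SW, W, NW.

Three-point gradient (reference A): Δ to B = (-335, -110, -2.5), Δ to C = (-50, -5, -0.4).
∂z/∂x = +0.008235, ∂z/∂y = -0.002353 (det = -3825).
Steepest decrease is along −∇f = (-0.008235 E, +0.002353 N) → west.

W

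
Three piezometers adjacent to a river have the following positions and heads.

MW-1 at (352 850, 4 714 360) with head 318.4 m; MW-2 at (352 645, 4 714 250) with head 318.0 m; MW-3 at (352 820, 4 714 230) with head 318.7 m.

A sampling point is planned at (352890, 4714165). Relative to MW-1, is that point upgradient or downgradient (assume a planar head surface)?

upgradient

Three-point gradient (reference MW-1): Δ to MW-2 = (-205, -110, -0.4), Δ to MW-3 = (-30, -130, +0.3).
∂h/∂x = +0.003640, ∂h/∂y = -0.003148 (det = 23350).
Head at (352890, 4714165) = 318.4 + (+0.003640)·(40) + (-0.003148)·(-195) = 319.16 m.
That is higher than the 318.4 m at MW-1, so the point is upgradient.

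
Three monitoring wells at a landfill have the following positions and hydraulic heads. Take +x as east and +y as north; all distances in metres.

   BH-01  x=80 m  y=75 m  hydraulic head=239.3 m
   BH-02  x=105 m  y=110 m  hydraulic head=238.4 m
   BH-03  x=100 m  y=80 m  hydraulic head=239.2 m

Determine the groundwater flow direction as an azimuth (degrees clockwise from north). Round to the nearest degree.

Taking BH-01 as reference: BH-02−BH-01 = (25, 35, -0.9); BH-03−BH-01 = (20, 5, -0.1).
Determinant of the coordinate differences = 25·5 − 20·35 = -575.
∂h/∂x = [(-0.9)·5 − (-0.1)·35] / -575 = +0.001739
∂h/∂y = [25·(-0.1) − 20·(-0.9)] / -575 = -0.02696
Flow direction (−∇h) has components (-0.001739 E, +0.02696 N).
Azimuth = atan2(E, N) = atan2(-0.001739, +0.02696) = 356.3° ≈ 356°.

356°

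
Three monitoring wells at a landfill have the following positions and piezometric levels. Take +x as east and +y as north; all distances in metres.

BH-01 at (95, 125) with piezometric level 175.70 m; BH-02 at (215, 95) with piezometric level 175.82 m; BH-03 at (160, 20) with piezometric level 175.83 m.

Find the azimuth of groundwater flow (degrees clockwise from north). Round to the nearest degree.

312°

Taking BH-01 as reference: BH-02−BH-01 = (120, -30, +0.12); BH-03−BH-01 = (65, -105, +0.13).
Determinant of the coordinate differences = 120·(-105) − 65·(-30) = -10650.
∂h/∂x = [(+0.12)·(-105) − (+0.13)·(-30)] / -10650 = +0.0008169
∂h/∂y = [120·(+0.13) − 65·(+0.12)] / -10650 = -0.0007324
Flow direction (−∇h) has components (-0.0008169 E, +0.0007324 N).
Azimuth = atan2(E, N) = atan2(-0.0008169, +0.0007324) = 311.9° ≈ 312°.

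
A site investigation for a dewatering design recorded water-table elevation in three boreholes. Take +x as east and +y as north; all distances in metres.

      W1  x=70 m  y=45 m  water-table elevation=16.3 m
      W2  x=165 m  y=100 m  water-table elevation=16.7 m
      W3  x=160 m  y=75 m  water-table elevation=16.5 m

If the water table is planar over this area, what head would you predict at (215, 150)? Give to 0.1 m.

Differences from W1: to W2 (Δx, Δy, Δh) = (95, 55, +0.4); to W3 = (90, 30, +0.2).
Solve a·Δx + b·Δy = Δh: det = 95·30 − 90·55 = -2100.
∂h/∂x = [(+0.4)·30 − (+0.2)·55] / -2100 = -0.0004762
∂h/∂y = [95·(+0.2) − 90·(+0.4)] / -2100 = +0.008095
h(215, 150) = 16.3 + (-0.0004762)·(145) + (+0.008095)·(105) = 16.3 -0.069 +0.850 = 17.081 m.

17.1 m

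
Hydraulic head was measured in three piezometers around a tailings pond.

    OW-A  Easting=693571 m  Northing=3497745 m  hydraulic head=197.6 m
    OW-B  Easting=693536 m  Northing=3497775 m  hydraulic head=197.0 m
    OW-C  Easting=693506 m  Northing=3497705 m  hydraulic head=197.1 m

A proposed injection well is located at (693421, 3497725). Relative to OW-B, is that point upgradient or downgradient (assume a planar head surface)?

With h = a·x + b·y + c and OW-A as origin, the differences give:
  (-35)·a + 30·b = -0.6
  (-65)·a + (-40)·b = -0.5
Eliminate b (×(-40) and ×30, subtract): 3350·a = 39.00 → a = ∂h/∂x = +0.01164
Back-substitute: b = ∂h/∂y = -0.006418.
Head at (693421, 3497725) = 197.6 + (+0.01164)·(-150) + (-0.006418)·(-20) = 195.98 m.
That is lower than the 197.0 m at OW-B, so the point is downgradient.

downgradient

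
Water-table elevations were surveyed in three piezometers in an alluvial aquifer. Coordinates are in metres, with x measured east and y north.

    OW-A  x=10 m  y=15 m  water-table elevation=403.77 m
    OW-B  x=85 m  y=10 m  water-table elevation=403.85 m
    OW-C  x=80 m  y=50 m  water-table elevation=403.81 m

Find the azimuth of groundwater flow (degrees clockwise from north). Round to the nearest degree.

Differences from OW-A: to OW-B (Δx, Δy, Δh) = (75, -5, +0.08); to OW-C = (70, 35, +0.04).
Determinant of the coordinate differences = 75·35 − 70·(-5) = 2975.
∂h/∂x = [(+0.08)·35 − (+0.04)·(-5)] / 2975 = +0.001008
∂h/∂y = [75·(+0.04) − 70·(+0.08)] / 2975 = -0.0008739
Flow direction (−∇h) has components (-0.001008 E, +0.0008739 N).
Azimuth = atan2(E, N) = atan2(-0.001008, +0.0008739) = 310.9° ≈ 311°.

311°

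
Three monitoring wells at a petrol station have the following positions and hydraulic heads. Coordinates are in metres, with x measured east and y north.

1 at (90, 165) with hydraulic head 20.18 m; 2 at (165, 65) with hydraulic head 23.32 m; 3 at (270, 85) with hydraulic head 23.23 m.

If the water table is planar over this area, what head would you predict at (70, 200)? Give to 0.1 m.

Taking 1 as reference: 2−1 = (75, -100, +3.14); 3−1 = (180, -80, +3.05).
Solve a·Δx + b·Δy = Δh: det = 75·(-80) − 180·(-100) = 12000.
∂h/∂x = [(+3.14)·(-80) − (+3.05)·(-100)] / 12000 = +0.004483
∂h/∂y = [75·(+3.05) − 180·(+3.14)] / 12000 = -0.02804
h(70, 200) = 20.18 + (+0.004483)·(-20) + (-0.02804)·(35) = 20.18 -0.090 -0.981 = 19.109 m.

19.1 m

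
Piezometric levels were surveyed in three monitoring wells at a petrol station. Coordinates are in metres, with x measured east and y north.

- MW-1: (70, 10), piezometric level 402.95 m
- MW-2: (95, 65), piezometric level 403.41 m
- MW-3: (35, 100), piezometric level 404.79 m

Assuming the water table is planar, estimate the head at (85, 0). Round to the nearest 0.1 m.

402.6 m

With h = a·x + b·y + c and MW-1 as origin, the differences give:
  25·a + 55·b = +0.46
  (-35)·a + 90·b = +1.84
Eliminate b (×90 and ×55, subtract): 4175·a = -59.800 → a = ∂h/∂x = -0.01432
Back-substitute: b = ∂h/∂y = +0.01487.
h(85, 0) = 402.95 + (-0.01432)·(15) + (+0.01487)·(-10) = 402.95 -0.215 -0.149 = 402.586 m.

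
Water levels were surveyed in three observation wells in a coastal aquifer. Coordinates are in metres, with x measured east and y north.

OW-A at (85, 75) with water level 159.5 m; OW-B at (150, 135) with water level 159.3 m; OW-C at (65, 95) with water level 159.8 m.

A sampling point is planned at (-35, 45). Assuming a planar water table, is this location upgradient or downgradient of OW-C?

upgradient

With h = a·x + b·y + c and OW-A as origin, the differences give:
  65·a + 60·b = -0.2
  (-20)·a + 20·b = +0.3
Eliminate b (×20 and ×60, subtract): 2500·a = -22.00 → a = ∂h/∂x = -0.008800
Back-substitute: b = ∂h/∂y = +0.006200.
Head at (-35, 45) = 159.5 + (-0.008800)·(-120) + (+0.006200)·(-30) = 160.37 m.
That is higher than the 159.8 m at OW-C, so the point is upgradient.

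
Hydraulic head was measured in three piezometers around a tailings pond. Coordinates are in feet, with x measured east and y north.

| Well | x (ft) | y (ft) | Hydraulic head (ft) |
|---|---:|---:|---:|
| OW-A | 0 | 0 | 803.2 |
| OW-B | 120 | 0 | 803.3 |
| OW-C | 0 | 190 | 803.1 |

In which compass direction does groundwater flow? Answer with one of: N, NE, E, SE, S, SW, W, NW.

NW

∂h/∂x = (803.3 − 803.2) / (120 − 0) = +0.0008333
∂h/∂y = (803.1 − 803.2) / (190 − 0) = -0.0005263
Flow = −∇h = (-0.0008333 east, +0.0005263 north), which points northwest.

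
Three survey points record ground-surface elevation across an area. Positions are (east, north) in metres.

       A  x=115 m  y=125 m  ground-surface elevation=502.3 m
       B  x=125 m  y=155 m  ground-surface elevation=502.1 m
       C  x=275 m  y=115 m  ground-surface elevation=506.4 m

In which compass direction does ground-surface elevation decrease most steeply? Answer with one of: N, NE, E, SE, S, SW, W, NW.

With z = a·x + b·y + c and A as origin, the differences give:
  10·a + 30·b = -0.2
  160·a + (-10)·b = +4.1
Eliminate b (×(-10) and ×30, subtract): -4900·a = -121.00 → a = ∂z/∂x = +0.02469
Back-substitute: b = ∂z/∂y = -0.01490.
Steepest decrease is along −∇f = (-0.02469 E, +0.01490 N) → northwest.

NW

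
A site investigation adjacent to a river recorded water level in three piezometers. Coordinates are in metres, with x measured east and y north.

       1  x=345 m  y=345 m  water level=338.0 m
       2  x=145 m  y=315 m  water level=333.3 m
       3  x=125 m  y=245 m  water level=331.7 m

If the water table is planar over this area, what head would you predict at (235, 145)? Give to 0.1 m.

332.3 m

Taking 1 as reference: 2−1 = (-200, -30, -4.7); 3−1 = (-220, -100, -6.3).
Solve a·Δx + b·Δy = Δh: det = (-200)·(-100) − (-220)·(-30) = 13400.
∂h/∂x = [(-4.7)·(-100) − (-6.3)·(-30)] / 13400 = +0.02097
∂h/∂y = [(-200)·(-6.3) − (-220)·(-4.7)] / 13400 = +0.01687
h(235, 145) = 338.0 + (+0.02097)·(-110) + (+0.01687)·(-200) = 338.0 -2.307 -3.373 = 332.320 m.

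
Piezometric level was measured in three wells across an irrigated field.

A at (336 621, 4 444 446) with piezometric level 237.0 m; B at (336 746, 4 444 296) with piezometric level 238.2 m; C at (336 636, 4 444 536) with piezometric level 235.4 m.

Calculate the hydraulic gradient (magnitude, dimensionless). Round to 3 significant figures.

With h = a·x + b·y + c and A as origin, the differences give:
  125·a + (-150)·b = +1.2
  15·a + 90·b = -1.6
Eliminate b (×90 and ×(-150), subtract): 13500·a = -132.00 → a = ∂h/∂x = -0.009778
Back-substitute: b = ∂h/∂y = -0.01615.
|∇h| = √(-0.009778² + -0.01615²) = 0.01888

0.0189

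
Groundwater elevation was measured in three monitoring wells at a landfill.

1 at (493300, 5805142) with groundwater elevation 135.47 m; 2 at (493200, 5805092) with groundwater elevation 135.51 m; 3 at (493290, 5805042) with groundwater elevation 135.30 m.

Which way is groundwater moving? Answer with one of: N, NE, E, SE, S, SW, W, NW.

SE

Taking 1 as reference: 2−1 = (-100, -50, +0.04); 3−1 = (-10, -100, -0.17).
Determinant of the coordinate differences = (-100)·(-100) − (-10)·(-50) = 9500.
∂h/∂x = [(+0.04)·(-100) − (-0.17)·(-50)] / 9500 = -0.001316
∂h/∂y = [(-100)·(-0.17) − (-10)·(+0.04)] / 9500 = +0.001832
Flow = −∇h = (+0.001316 east, -0.001832 north), which points southeast.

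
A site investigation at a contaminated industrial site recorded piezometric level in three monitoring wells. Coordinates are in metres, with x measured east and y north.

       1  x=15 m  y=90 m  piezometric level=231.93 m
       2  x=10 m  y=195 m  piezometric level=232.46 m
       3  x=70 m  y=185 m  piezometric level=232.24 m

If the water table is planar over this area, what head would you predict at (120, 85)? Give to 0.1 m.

231.6 m

With h = a·x + b·y + c and 1 as origin, the differences give:
  (-5)·a + 105·b = +0.53
  55·a + 95·b = +0.31
Eliminate b (×95 and ×105, subtract): -6250·a = 17.800 → a = ∂h/∂x = -0.002848
Back-substitute: b = ∂h/∂y = +0.004912.
h(120, 85) = 231.93 + (-0.002848)·(105) + (+0.004912)·(-5) = 231.93 -0.299 -0.025 = 231.606 m.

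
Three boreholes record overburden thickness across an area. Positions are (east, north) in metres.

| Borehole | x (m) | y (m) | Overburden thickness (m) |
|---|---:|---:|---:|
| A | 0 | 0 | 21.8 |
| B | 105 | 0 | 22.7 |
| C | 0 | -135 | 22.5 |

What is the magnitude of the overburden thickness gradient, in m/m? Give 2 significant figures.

∂d/∂x = (22.7 − 21.8) / (105 − 0) = +0.008571
∂d/∂y = (22.5 − 21.8) / (-135 − 0) = -0.005185
|∇f| = √(0.008571² + -0.005185²) = 0.01002 m/m

0.010 m/m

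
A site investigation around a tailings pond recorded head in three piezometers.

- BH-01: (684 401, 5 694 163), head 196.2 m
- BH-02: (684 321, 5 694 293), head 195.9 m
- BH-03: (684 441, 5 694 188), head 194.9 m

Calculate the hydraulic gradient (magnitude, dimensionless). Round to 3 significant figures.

0.0276

Three-point gradient (reference BH-01): Δ to BH-02 = (-80, 130, -0.3), Δ to BH-03 = (40, 25, -1.3).
∂h/∂x = -0.02243, ∂h/∂y = -0.01611 (det = -7200).
|∇h| = √(-0.02243² + -0.01611²) = 0.02762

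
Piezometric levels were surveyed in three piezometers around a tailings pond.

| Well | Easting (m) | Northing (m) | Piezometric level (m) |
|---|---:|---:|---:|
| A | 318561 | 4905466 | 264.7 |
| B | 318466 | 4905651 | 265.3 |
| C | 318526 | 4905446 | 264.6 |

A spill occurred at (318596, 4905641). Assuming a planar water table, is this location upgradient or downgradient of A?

With h = a·x + b·y + c and A as origin, the differences give:
  (-95)·a + 185·b = +0.6
  (-35)·a + (-20)·b = -0.1
Eliminate b (×(-20) and ×185, subtract): 8375·a = 6.50 → a = ∂h/∂x = +0.0007761
Back-substitute: b = ∂h/∂y = +0.003642.
Head at (318596, 4905641) = 264.7 + (+0.0007761)·(35) + (+0.003642)·(175) = 265.36 m.
That is higher than the 264.7 m at A, so the point is upgradient.

upgradient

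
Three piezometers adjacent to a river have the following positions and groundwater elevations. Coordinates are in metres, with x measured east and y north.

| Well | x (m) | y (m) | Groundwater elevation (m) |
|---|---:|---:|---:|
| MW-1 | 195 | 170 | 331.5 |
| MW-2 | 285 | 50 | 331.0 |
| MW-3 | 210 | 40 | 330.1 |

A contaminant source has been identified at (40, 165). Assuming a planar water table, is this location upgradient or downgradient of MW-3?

downgradient

Three-point gradient (reference MW-1): Δ to MW-2 = (90, -120, -0.5), Δ to MW-3 = (15, -130, -1.4).
∂h/∂x = +0.01040, ∂h/∂y = +0.01197 (det = -9900).
Head at (40, 165) = 331.5 + (+0.01040)·(-155) + (+0.01197)·(-5) = 329.83 m.
That is lower than the 330.1 m at MW-3, so the point is downgradient.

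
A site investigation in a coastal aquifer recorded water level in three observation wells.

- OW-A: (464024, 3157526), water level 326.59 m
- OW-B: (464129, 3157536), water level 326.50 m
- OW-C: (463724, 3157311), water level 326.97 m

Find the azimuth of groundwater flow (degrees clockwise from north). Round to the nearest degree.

Three-point gradient (reference OW-A): Δ to OW-B = (105, 10, -0.09), Δ to OW-C = (-300, -215, +0.38).
∂h/∂x = -0.0007944, ∂h/∂y = -0.0006590 (det = -19575).
Flow direction (−∇h) has components (+0.0007944 E, +0.0006590 N).
Azimuth = atan2(E, N) = atan2(+0.0007944, +0.0006590) = 50.3° ≈ 050°.

050°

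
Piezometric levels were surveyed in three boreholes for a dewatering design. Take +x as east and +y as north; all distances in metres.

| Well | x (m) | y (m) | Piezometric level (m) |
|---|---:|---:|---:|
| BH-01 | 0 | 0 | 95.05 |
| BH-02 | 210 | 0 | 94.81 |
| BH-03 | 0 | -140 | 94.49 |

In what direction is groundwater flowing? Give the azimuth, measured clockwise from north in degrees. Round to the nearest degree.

164°

∂h/∂x = (94.81 − 95.05) / (210 − 0) = -0.001143
∂h/∂y = (94.49 − 95.05) / (-140 − 0) = +0.004000
Flow direction (−∇h) has components (+0.001143 E, -0.004000 N).
Azimuth = atan2(E, N) = atan2(+0.001143, -0.004000) = 164.1° ≈ 164°.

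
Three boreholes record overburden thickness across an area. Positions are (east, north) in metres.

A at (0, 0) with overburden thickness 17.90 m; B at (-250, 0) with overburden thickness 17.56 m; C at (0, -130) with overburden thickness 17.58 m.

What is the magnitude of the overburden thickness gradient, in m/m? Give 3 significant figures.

∂d/∂x = (17.56 − 17.90) / (-250 − 0) = +0.001360
∂d/∂y = (17.58 − 17.90) / (-130 − 0) = +0.002462
|∇f| = √(0.001360² + 0.002462²) = 0.002813 m/m

0.00281 m/m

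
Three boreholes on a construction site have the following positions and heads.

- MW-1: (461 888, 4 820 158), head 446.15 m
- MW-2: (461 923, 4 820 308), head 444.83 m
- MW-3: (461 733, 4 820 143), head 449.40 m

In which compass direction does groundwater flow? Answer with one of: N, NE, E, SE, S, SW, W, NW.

Differences from MW-1: to MW-2 (Δx, Δy, Δh) = (35, 150, -1.32); to MW-3 = (-155, -15, +3.25).
Determinant of the coordinate differences = 35·(-15) − (-155)·150 = 22725.
∂h/∂x = [(-1.32)·(-15) − (+3.25)·150] / 22725 = -0.02058
∂h/∂y = [35·(+3.25) − (-155)·(-1.32)] / 22725 = -0.003998
Flow = −∇h = (+0.02058 east, +0.003998 north), which points east.

E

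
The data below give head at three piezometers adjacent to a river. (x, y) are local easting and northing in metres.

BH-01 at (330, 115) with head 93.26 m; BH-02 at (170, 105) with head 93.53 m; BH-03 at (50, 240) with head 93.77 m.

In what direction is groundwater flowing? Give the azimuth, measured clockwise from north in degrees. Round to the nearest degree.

099°

Differences from BH-01: to BH-02 (Δx, Δy, Δh) = (-160, -10, +0.27); to BH-03 = (-280, 125, +0.51).
Solve a·Δx + b·Δy = Δh: det = (-160)·125 − (-280)·(-10) = -22800.
∂h/∂x = [(+0.27)·125 − (+0.51)·(-10)] / -22800 = -0.001704
∂h/∂y = [(-160)·(+0.51) − (-280)·(+0.27)] / -22800 = +0.0002632
Flow direction (−∇h) has components (+0.001704 E, -0.0002632 N).
Azimuth = atan2(E, N) = atan2(+0.001704, -0.0002632) = 98.8° ≈ 099°.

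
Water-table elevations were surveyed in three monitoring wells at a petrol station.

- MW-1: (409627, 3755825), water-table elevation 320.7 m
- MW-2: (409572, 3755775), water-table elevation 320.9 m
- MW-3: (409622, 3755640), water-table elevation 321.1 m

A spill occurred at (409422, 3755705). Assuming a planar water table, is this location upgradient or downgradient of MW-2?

upgradient

Taking MW-1 as reference: MW-2−MW-1 = (-55, -50, +0.2); MW-3−MW-1 = (-5, -185, +0.4).
Solve a·Δx + b·Δy = Δh: det = (-55)·(-185) − (-5)·(-50) = 9925.
∂h/∂x = [(+0.2)·(-185) − (+0.4)·(-50)] / 9925 = -0.001713
∂h/∂y = [(-55)·(+0.4) − (-5)·(+0.2)] / 9925 = -0.002116
Head at (409422, 3755705) = 320.7 + (-0.001713)·(-205) + (-0.002116)·(-120) = 321.31 m.
That is higher than the 320.9 m at MW-2, so the point is upgradient.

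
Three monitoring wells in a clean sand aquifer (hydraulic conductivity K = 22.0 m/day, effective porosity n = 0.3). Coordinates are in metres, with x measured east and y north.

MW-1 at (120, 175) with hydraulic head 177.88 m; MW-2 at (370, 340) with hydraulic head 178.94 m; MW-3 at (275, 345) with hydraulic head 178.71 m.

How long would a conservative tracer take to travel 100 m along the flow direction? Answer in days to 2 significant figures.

Differences from MW-1: to MW-2 (Δx, Δy, Δh) = (250, 165, +1.06); to MW-3 = (155, 170, +0.83).
Determinant of the coordinate differences = 250·170 − 155·165 = 16925.
∂h/∂x = [(+1.06)·170 − (+0.83)·165] / 16925 = +0.002555
∂h/∂y = [250·(+0.83) − 155·(+1.06)] / 16925 = +0.002552
|∇h| = √(0.002555² + 0.002552²) = 0.003611
Seepage velocity v = K·i/n = 22.0 × 0.003611 / 0.3 = 0.2648 m/day.
t = 100 / 0.2648 = 377.6 days.

380 days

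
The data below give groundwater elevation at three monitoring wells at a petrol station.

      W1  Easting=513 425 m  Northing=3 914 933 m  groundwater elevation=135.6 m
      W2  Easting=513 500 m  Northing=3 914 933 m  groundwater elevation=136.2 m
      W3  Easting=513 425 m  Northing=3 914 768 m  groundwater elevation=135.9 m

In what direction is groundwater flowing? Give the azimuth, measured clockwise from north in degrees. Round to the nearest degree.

283°

∂h/∂x = (136.2 − 135.6) / (513500 − 513425) = +0.008000
∂h/∂y = (135.9 − 135.6) / (3914768 − 3914933) = -0.001818
Flow direction (−∇h) has components (-0.008000 E, +0.001818 N).
Azimuth = atan2(E, N) = atan2(-0.008000, +0.001818) = 282.8° ≈ 283°.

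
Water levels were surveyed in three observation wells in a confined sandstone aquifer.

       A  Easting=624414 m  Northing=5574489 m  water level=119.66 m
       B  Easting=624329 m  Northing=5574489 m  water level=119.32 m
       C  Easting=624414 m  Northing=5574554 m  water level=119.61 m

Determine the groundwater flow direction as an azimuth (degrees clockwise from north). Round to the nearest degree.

281°

∂h/∂x = (119.32 − 119.66) / (624329 − 624414) = +0.004000
∂h/∂y = (119.61 − 119.66) / (5574554 − 5574489) = -0.0007692
Flow direction (−∇h) has components (-0.004000 E, +0.0007692 N).
Azimuth = atan2(E, N) = atan2(-0.004000, +0.0007692) = 280.9° ≈ 281°.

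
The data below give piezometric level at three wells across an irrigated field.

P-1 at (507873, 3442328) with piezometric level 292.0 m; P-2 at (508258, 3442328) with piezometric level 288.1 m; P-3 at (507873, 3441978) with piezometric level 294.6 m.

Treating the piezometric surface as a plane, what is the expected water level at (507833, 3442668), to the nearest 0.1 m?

289.9 m

∂h/∂x = (288.1 − 292.0) / (508258 − 507873) = -0.01013
∂h/∂y = (294.6 − 292.0) / (3441978 − 3442328) = -0.007429
h(507833, 3442668) = 292.0 + (-0.01013)·(-40) + (-0.007429)·(340) = 292.0 +0.405 -2.526 = 289.879 m.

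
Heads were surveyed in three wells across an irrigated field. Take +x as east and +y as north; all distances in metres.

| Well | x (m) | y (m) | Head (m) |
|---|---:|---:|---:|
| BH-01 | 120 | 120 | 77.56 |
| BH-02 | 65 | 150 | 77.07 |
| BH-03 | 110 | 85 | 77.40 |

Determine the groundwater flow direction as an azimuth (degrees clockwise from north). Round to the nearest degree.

260°

With h = a·x + b·y + c and BH-01 as origin, the differences give:
  (-55)·a + 30·b = -0.49
  (-10)·a + (-35)·b = -0.16
Eliminate b (×(-35) and ×30, subtract): 2225·a = 21.950 → a = ∂h/∂x = +0.009865
Back-substitute: b = ∂h/∂y = +0.001753.
Flow direction (−∇h) has components (-0.009865 E, -0.001753 N).
Azimuth = atan2(E, N) = atan2(-0.009865, -0.001753) = 259.9° ≈ 260°.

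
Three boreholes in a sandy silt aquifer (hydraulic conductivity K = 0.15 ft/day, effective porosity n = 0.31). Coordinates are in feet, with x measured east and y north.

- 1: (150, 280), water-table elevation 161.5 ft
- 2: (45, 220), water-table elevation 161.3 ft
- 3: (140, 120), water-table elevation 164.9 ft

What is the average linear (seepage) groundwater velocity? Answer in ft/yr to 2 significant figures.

4.7 ft/yr

Taking 1 as reference: 2−1 = (-105, -60, -0.2); 3−1 = (-10, -160, +3.4).
Solve a·Δx + b·Δy = Δh: det = (-105)·(-160) − (-10)·(-60) = 16200.
∂h/∂x = [(-0.2)·(-160) − (+3.4)·(-60)] / 16200 = +0.01457
∂h/∂y = [(-105)·(+3.4) − (-10)·(-0.2)] / 16200 = -0.02216
|∇h| = √(0.01457² + -0.02216²) = 0.02652
Seepage velocity v = K·i/n = 0.15 × 0.02652 / 0.31 = 0.01283 ft/day = 4.686 ft/yr.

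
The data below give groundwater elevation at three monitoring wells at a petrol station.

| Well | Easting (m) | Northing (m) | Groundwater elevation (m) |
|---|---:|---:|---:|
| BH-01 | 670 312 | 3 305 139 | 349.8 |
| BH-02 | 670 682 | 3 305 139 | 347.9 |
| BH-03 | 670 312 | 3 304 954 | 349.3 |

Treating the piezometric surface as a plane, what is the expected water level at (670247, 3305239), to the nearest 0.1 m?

∂h/∂x = (347.9 − 349.8) / (670682 − 670312) = -0.005135
∂h/∂y = (349.3 − 349.8) / (3304954 − 3305139) = +0.002703
h(670247, 3305239) = 349.8 + (-0.005135)·(-65) + (+0.002703)·(100) = 349.8 +0.334 +0.270 = 350.404 m.

350.4 m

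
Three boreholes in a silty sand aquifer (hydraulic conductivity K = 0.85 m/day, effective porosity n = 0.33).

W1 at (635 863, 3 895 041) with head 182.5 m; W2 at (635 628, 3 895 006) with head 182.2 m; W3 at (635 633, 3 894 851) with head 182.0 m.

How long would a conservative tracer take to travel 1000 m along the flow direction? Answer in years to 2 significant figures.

620 years

Three-point gradient (reference W1): Δ to W2 = (-235, -35, -0.3), Δ to W3 = (-230, -190, -0.5).
∂h/∂x = +0.001079, ∂h/∂y = +0.001325 (det = 36600).
|∇h| = √(0.001079² + 0.001325²) = 0.001709
Seepage velocity v = K·i/n = 0.85 × 0.001709 / 0.33 = 0.004402 m/day.
t = 1000 / 0.004402 = 2.272e+05 days = 622 years.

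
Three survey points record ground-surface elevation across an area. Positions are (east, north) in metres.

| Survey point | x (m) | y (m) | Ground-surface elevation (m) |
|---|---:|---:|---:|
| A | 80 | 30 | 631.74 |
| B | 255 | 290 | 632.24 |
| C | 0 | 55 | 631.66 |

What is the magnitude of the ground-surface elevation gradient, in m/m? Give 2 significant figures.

Differences from A: to B (Δx, Δy, Δh) = (175, 260, +0.50); to C = (-80, 25, -0.08).
Solve a·Δx + b·Δy = Δz: det = 175·25 − (-80)·260 = 25175.
∂z/∂x = [(+0.50)·25 − (-0.08)·260] / 25175 = +0.001323
∂z/∂y = [175·(-0.08) − (-80)·(+0.50)] / 25175 = +0.001033
|∇f| = √(0.001323² + 0.001033²) = 0.001679 m/m

0.0017 m/m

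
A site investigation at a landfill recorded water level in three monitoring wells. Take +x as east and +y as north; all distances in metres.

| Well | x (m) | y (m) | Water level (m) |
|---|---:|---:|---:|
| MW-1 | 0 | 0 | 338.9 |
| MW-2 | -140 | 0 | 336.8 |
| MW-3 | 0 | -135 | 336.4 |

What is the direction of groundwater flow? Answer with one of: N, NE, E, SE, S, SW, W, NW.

SW

∂h/∂x = (336.8 − 338.9) / (-140 − 0) = +0.01500
∂h/∂y = (336.4 − 338.9) / (-135 − 0) = +0.01852
Flow = −∇h = (-0.01500 east, -0.01852 north), which points southwest.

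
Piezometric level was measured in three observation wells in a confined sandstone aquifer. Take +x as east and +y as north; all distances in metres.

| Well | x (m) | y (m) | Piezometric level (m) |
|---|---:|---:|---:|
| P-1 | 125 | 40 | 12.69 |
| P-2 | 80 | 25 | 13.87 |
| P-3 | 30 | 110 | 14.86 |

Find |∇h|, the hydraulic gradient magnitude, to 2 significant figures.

0.025

Taking P-1 as reference: P-2−P-1 = (-45, -15, +1.18); P-3−P-1 = (-95, 70, +2.17).
Solve a·Δx + b·Δy = Δh: det = (-45)·70 − (-95)·(-15) = -4575.
∂h/∂x = [(+1.18)·70 − (+2.17)·(-15)] / -4575 = -0.02517
∂h/∂y = [(-45)·(+2.17) − (-95)·(+1.18)] / -4575 = -0.003158
|∇h| = √(-0.02517² + -0.003158²) = 0.02537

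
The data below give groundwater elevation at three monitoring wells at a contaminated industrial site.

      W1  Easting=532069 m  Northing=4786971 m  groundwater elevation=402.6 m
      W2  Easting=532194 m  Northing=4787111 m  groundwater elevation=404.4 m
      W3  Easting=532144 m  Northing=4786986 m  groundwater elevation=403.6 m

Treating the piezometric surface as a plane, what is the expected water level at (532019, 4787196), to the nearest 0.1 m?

With h = a·x + b·y + c and W1 as origin, the differences give:
  125·a + 140·b = +1.8
  75·a + 15·b = +1.0
Eliminate b (×15 and ×140, subtract): -8625·a = -113.00 → a = ∂h/∂x = +0.01310
Back-substitute: b = ∂h/∂y = +0.001159.
h(532019, 4787196) = 402.6 + (+0.01310)·(-50) + (+0.001159)·(225) = 402.6 -0.655 +0.261 = 402.206 m.

402.2 m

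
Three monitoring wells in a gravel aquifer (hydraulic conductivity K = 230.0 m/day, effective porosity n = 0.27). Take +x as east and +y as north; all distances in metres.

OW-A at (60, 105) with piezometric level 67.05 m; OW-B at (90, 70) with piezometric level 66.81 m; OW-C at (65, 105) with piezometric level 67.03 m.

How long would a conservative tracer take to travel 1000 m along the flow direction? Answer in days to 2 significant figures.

Three-point gradient (reference OW-A): Δ to OW-B = (30, -35, -0.24), Δ to OW-C = (5, 0, -0.02).
∂h/∂x = -0.004000, ∂h/∂y = +0.003429 (det = 175).
|∇h| = √(-0.004000² + 0.003429²) = 0.005269
Seepage velocity v = K·i/n = 230.0 × 0.005269 / 0.27 = 4.488 m/day.
t = 1000 / 4.488 = 222.8 days.

220 days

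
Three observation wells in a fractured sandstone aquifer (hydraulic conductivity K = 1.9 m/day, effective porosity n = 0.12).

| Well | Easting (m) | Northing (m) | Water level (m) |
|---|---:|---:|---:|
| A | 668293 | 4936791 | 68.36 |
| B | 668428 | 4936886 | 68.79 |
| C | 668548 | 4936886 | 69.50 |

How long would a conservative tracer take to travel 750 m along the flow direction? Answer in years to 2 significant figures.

18 years

Taking A as reference: B−A = (135, 95, +0.43); C−A = (255, 95, +1.14).
Solve a·Δx + b·Δy = Δh: det = 135·95 − 255·95 = -11400.
∂h/∂x = [(+0.43)·95 − (+1.14)·95] / -11400 = +0.005917
∂h/∂y = [135·(+1.14) − 255·(+0.43)] / -11400 = -0.003882
|∇h| = √(0.005917² + -0.003882²) = 0.007077
Seepage velocity v = K·i/n = 1.9 × 0.007077 / 0.12 = 0.1121 m/day.
t = 750 / 0.1121 = 6690 days = 18.3 years.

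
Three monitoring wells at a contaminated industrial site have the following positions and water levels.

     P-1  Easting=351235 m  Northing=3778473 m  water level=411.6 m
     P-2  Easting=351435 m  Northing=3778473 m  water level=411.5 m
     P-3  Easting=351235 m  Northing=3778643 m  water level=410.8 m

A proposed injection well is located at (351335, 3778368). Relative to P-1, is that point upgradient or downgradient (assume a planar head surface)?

upgradient

∂h/∂x = (411.5 − 411.6) / (351435 − 351235) = -0.0005000
∂h/∂y = (410.8 − 411.6) / (3778643 − 3778473) = -0.004706
Head at (351335, 3778368) = 411.6 + (-0.0005000)·(100) + (-0.004706)·(-105) = 412.04 m.
That is higher than the 411.6 m at P-1, so the point is upgradient.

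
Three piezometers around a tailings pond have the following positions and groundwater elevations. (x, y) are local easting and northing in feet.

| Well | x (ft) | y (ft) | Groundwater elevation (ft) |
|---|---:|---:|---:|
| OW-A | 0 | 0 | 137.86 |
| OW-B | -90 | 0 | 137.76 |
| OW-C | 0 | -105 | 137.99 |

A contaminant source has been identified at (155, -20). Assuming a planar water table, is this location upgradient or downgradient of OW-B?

∂h/∂x = (137.76 − 137.86) / (-90 − 0) = +0.001111
∂h/∂y = (137.99 − 137.86) / (-105 − 0) = -0.001238
Head at (155, -20) = 137.86 + (+0.001111)·(155) + (-0.001238)·(-20) = 138.06 ft.
That is higher than the 137.76 ft at OW-B, so the point is upgradient.

upgradient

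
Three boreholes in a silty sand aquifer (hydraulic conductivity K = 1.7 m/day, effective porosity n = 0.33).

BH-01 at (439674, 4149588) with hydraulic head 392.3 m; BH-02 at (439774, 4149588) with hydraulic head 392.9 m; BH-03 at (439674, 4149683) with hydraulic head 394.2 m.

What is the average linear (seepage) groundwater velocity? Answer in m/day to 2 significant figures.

0.11 m/day

∂h/∂x = (392.9 − 392.3) / (439774 − 439674) = +0.006000
∂h/∂y = (394.2 − 392.3) / (4149683 − 4149588) = +0.02000
|∇h| = √(0.006000² + 0.02000²) = 0.02088
Seepage velocity v = K·i/n = 1.7 × 0.02088 / 0.33 = 0.1076 m/day.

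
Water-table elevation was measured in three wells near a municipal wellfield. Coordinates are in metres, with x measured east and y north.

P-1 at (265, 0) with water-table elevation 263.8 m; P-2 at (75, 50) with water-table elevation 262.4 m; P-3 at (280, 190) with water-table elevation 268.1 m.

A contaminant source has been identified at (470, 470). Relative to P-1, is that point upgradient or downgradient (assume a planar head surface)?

Differences from P-1: to P-2 (Δx, Δy, Δh) = (-190, 50, -1.4); to P-3 = (15, 190, +4.3).
Determinant of the coordinate differences = (-190)·190 − 15·50 = -36850.
∂h/∂x = [(-1.4)·190 − (+4.3)·50] / -36850 = +0.01305
∂h/∂y = [(-190)·(+4.3) − 15·(-1.4)] / -36850 = +0.02160
Head at (470, 470) = 263.8 + (+0.01305)·(205) + (+0.02160)·(470) = 276.63 m.
That is higher than the 263.8 m at P-1, so the point is upgradient.

upgradient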